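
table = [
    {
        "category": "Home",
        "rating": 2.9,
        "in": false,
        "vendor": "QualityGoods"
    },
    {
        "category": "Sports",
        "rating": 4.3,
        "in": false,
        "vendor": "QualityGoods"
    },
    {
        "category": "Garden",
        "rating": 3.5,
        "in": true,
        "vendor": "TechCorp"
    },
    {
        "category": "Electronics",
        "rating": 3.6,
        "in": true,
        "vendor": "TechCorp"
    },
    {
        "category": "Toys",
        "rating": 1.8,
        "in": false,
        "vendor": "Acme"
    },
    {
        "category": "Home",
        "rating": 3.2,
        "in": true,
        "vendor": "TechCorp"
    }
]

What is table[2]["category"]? "Garden"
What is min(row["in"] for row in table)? False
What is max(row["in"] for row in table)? True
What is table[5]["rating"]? 3.2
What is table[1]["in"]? False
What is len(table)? 6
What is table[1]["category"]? "Sports"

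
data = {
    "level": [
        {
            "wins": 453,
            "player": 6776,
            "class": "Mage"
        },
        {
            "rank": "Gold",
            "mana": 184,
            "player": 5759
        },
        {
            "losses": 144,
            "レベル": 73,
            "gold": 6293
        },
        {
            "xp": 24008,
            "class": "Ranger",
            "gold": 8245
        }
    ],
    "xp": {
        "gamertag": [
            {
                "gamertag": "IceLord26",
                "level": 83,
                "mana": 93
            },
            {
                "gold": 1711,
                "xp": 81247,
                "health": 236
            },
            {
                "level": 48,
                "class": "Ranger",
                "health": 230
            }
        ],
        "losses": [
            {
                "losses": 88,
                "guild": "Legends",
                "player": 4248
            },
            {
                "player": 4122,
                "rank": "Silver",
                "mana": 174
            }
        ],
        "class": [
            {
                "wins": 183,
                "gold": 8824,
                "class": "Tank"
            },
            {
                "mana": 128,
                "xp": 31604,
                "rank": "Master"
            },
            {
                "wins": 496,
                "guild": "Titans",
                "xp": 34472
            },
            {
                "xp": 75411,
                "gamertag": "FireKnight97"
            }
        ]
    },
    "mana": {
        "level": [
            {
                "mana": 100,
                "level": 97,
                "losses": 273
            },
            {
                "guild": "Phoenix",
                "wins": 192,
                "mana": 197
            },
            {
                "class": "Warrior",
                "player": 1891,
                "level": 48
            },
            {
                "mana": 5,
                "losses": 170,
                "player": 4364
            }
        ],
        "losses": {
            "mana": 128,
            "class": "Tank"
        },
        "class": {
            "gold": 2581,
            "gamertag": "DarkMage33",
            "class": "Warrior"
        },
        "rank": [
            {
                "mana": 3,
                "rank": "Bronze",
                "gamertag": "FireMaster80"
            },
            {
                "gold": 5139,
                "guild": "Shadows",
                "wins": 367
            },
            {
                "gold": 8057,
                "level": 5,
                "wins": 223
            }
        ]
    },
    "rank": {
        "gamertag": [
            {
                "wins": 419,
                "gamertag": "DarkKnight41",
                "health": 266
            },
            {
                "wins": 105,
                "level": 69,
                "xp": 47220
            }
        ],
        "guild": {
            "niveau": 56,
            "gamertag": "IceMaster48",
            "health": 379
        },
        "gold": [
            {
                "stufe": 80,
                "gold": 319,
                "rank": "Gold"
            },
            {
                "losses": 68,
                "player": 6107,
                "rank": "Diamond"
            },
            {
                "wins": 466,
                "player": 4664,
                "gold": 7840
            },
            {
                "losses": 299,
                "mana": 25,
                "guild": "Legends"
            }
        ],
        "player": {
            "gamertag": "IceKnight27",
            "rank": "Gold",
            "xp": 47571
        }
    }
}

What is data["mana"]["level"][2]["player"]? 1891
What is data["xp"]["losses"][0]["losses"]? 88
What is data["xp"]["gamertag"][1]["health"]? 236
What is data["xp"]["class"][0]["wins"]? 183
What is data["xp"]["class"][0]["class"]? "Tank"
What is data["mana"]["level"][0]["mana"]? 100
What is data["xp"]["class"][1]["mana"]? 128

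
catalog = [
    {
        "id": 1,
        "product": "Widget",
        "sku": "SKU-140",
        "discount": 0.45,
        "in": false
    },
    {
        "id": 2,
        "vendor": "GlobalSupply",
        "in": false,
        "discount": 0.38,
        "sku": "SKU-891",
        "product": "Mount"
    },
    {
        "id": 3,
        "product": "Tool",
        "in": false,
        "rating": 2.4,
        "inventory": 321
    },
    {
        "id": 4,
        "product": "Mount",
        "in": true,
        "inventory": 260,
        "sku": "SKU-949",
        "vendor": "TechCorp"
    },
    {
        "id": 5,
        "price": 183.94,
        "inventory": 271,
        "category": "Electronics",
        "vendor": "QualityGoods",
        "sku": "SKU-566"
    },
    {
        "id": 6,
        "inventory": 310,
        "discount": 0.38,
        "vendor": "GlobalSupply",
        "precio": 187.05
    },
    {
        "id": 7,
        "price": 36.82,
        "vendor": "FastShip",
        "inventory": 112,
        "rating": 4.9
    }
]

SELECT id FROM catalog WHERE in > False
[4]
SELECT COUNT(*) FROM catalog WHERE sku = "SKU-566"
1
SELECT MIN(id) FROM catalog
1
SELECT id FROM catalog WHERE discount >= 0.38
[1, 2, 6]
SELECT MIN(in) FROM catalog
False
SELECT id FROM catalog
[1, 2, 3, 4, 5, 6, 7]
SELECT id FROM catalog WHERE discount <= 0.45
[1, 2, 6]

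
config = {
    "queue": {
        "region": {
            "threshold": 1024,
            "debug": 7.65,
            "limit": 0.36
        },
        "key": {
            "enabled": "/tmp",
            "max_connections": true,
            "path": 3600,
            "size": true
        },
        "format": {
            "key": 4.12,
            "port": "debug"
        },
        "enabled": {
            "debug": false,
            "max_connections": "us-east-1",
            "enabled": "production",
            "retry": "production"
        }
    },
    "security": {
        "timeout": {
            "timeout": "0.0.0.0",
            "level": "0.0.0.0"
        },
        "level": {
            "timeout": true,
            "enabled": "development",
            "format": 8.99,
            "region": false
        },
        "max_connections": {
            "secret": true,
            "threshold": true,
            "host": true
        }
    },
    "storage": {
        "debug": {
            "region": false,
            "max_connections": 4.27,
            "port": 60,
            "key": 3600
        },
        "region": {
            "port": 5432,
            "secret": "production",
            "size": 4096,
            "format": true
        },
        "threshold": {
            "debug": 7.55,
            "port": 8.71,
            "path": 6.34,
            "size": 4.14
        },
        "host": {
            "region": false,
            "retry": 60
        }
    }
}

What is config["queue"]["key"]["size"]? True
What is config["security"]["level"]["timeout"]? True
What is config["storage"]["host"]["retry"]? 60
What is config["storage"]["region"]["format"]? True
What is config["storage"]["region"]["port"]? 5432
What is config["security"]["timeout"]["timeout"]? "0.0.0.0"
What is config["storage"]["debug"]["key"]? 3600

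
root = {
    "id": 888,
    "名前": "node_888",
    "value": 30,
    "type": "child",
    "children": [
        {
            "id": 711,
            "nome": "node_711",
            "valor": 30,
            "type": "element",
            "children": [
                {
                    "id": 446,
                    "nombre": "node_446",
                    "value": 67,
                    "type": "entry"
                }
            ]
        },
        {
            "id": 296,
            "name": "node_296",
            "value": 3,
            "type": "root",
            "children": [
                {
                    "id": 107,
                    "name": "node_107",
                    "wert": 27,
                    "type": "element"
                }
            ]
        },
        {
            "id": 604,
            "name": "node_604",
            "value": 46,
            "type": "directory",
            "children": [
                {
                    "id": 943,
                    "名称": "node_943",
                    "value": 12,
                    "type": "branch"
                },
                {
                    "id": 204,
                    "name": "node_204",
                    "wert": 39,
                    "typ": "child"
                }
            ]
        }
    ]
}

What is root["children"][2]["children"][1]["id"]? 204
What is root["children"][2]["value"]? 46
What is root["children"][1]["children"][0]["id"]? 107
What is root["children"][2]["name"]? "node_604"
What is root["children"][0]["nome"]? "node_711"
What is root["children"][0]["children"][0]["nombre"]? "node_446"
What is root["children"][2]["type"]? "directory"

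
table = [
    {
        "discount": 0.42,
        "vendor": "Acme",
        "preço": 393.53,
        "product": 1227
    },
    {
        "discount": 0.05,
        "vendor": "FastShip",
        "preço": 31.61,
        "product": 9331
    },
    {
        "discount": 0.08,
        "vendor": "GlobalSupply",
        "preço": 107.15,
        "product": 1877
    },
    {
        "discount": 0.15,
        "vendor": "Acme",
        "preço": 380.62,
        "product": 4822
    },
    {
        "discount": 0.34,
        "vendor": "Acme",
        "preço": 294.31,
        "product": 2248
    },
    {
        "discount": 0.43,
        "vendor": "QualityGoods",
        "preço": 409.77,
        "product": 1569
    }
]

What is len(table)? 6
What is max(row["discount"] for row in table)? 0.43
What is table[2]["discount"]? 0.08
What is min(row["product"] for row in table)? 1227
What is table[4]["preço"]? 294.31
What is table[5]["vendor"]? "QualityGoods"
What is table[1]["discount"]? 0.05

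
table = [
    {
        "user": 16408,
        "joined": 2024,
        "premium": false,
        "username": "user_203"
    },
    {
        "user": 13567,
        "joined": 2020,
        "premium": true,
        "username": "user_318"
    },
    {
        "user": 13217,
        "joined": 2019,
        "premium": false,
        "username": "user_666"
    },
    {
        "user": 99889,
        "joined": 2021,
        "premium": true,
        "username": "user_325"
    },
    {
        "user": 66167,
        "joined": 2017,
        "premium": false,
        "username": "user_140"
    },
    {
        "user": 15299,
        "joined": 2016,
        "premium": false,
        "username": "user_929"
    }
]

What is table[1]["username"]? "user_318"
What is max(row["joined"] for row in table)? 2024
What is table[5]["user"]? 15299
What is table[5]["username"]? "user_929"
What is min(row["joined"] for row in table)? 2016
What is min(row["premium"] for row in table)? False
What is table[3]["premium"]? True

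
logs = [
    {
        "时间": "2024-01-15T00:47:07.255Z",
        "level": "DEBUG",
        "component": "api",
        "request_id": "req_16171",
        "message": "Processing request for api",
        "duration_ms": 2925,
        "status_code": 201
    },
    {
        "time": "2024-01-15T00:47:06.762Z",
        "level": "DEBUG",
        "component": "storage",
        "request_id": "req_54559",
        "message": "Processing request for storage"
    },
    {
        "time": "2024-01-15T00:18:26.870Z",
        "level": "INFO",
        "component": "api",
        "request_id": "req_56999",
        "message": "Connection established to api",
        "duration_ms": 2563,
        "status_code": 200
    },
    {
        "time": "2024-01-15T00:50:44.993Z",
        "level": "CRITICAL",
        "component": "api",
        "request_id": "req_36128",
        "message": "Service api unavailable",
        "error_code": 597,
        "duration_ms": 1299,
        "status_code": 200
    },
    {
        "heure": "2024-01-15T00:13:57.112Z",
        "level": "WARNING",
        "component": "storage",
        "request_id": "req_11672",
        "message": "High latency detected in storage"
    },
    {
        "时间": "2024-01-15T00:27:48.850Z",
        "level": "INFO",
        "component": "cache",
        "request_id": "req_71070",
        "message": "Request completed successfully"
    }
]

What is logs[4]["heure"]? "2024-01-15T00:13:57.112Z"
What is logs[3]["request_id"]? "req_36128"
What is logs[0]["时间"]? "2024-01-15T00:47:07.255Z"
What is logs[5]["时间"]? "2024-01-15T00:27:48.850Z"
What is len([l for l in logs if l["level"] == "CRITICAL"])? 1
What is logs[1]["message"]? "Processing request for storage"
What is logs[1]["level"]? "DEBUG"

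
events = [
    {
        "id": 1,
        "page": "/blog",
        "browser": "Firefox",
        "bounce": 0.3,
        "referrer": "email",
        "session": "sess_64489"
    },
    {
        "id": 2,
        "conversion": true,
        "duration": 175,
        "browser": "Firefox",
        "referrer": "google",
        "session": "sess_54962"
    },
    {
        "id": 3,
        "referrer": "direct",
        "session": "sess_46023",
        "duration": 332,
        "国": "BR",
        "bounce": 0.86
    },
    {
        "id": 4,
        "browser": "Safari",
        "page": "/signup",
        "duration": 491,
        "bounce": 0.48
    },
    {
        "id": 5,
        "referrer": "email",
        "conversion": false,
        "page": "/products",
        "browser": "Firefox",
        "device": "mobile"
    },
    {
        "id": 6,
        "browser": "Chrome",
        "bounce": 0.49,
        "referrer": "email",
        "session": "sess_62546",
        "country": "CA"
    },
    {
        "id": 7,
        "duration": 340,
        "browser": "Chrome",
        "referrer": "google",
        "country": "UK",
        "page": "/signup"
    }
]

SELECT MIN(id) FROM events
1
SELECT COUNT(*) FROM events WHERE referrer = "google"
2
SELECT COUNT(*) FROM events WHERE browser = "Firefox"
3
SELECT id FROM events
[1, 2, 3, 4, 5, 6, 7]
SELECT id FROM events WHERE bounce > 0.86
[]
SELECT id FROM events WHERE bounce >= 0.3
[1, 3, 4, 6]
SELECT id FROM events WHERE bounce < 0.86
[1, 4, 6]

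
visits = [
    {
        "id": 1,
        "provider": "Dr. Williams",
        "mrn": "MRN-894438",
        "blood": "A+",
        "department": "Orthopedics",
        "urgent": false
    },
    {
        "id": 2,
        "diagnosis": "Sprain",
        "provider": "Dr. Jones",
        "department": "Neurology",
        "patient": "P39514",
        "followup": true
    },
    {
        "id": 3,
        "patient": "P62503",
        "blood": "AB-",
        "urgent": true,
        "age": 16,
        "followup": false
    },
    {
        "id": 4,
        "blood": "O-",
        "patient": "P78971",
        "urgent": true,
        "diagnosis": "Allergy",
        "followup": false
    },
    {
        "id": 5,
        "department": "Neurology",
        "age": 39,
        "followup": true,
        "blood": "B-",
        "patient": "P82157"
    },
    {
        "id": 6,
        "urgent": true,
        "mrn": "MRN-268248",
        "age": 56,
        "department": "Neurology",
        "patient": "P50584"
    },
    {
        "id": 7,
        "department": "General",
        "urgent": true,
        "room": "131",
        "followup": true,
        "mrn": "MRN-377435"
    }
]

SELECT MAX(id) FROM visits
7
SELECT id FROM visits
[1, 2, 3, 4, 5, 6, 7]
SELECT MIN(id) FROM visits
1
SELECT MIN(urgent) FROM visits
False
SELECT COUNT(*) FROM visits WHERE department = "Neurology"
3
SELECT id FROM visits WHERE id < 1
[]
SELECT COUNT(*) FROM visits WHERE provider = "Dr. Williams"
1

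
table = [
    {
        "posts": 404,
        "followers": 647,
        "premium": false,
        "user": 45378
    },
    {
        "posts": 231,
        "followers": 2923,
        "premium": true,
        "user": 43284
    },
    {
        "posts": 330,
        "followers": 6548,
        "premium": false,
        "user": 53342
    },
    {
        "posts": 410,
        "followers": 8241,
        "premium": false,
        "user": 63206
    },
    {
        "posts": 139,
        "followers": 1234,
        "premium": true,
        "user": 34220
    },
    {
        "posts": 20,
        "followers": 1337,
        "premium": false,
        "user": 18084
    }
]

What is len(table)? 6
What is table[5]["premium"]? False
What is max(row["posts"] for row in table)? 410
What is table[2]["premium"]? False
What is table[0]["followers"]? 647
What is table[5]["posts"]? 20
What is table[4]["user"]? 34220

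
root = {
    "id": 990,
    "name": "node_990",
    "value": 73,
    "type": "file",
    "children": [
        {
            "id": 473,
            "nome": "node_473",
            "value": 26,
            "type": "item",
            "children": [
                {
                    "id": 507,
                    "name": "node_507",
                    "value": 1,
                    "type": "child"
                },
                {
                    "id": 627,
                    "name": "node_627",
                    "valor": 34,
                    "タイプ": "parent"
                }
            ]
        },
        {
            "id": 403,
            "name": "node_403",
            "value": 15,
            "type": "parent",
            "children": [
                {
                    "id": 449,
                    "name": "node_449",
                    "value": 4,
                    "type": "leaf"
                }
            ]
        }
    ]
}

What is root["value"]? 73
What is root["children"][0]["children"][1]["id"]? 627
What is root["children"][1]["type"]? "parent"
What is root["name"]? "node_990"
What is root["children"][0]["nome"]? "node_473"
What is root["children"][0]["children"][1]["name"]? "node_627"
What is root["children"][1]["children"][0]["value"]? 4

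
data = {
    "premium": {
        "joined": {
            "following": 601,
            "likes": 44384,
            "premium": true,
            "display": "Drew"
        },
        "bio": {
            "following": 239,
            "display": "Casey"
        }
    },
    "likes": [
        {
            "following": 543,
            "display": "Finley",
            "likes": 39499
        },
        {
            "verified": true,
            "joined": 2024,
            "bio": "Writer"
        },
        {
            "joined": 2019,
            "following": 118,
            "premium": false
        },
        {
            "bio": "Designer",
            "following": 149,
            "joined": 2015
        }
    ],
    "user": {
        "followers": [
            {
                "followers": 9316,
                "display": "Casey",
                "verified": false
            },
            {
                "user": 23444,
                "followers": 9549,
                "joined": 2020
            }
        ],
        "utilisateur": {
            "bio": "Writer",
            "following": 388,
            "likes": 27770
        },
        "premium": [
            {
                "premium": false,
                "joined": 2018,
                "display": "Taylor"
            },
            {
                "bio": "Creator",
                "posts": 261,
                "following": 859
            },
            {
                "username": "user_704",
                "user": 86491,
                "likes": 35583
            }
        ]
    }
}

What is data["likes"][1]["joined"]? 2024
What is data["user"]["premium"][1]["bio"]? "Creator"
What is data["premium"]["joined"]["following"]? 601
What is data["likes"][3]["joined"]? 2015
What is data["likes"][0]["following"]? 543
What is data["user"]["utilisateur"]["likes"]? 27770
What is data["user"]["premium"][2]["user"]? 86491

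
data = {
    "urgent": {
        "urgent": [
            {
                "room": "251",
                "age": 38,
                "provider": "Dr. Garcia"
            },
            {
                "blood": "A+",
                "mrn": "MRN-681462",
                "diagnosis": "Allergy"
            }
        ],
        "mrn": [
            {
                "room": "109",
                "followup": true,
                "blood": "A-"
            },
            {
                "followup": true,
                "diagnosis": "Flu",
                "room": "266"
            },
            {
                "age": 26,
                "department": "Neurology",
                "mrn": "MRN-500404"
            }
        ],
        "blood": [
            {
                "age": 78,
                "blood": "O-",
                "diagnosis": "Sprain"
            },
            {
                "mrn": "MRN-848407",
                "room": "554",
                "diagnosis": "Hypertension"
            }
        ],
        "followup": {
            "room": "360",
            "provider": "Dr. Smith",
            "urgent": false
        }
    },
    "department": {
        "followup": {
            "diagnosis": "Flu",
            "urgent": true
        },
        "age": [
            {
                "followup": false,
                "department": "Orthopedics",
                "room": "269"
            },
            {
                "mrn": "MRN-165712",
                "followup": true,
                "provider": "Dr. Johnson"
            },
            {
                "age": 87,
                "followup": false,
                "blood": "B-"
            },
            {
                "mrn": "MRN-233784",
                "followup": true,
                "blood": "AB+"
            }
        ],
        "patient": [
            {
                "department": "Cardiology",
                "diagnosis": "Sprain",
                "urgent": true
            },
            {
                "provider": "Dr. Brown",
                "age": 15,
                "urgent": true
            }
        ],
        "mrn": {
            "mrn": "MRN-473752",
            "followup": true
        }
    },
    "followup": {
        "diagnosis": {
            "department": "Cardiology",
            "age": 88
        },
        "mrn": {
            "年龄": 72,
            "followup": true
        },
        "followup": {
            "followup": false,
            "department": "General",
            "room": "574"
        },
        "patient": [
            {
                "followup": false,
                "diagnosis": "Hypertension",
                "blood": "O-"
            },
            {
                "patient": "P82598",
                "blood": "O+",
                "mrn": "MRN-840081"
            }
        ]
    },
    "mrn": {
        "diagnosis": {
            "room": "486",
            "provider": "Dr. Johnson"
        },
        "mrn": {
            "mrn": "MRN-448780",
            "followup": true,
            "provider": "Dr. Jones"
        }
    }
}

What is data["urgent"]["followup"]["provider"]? "Dr. Smith"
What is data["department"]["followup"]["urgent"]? True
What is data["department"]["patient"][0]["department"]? "Cardiology"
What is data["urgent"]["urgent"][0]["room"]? "251"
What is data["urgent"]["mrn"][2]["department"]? "Neurology"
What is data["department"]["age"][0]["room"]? "269"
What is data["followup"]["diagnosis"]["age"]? 88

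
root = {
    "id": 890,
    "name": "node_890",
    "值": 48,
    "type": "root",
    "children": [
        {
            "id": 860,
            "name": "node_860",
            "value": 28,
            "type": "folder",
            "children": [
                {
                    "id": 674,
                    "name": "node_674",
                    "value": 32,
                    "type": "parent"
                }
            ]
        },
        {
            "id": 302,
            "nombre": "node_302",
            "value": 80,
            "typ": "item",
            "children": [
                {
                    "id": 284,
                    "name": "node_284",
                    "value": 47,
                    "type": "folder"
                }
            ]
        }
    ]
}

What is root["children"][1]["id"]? 302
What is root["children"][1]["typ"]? "item"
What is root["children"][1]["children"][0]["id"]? 284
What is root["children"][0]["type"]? "folder"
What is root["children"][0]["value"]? 28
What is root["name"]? "node_890"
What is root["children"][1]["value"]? 80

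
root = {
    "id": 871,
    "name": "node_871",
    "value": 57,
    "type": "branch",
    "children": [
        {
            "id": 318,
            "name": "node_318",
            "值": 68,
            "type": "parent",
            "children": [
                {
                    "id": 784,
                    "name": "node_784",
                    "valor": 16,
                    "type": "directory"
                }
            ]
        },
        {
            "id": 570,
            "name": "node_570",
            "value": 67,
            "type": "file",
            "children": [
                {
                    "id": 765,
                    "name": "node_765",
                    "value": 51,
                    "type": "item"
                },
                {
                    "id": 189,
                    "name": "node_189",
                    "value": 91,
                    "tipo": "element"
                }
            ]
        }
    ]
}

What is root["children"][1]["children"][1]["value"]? 91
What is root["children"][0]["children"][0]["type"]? "directory"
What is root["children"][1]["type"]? "file"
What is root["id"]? 871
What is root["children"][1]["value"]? 67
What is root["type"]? "branch"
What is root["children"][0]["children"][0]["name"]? "node_784"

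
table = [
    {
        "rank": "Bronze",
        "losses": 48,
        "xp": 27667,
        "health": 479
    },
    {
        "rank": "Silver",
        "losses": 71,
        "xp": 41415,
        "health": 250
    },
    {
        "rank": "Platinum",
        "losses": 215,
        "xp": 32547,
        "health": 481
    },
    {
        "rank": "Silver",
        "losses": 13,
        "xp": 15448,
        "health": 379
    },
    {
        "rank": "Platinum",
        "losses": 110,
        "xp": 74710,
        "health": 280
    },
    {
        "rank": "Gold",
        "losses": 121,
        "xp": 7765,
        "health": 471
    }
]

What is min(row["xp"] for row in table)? 7765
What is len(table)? 6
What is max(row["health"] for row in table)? 481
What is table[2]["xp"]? 32547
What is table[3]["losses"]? 13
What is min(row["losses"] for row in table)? 13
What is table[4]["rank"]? "Platinum"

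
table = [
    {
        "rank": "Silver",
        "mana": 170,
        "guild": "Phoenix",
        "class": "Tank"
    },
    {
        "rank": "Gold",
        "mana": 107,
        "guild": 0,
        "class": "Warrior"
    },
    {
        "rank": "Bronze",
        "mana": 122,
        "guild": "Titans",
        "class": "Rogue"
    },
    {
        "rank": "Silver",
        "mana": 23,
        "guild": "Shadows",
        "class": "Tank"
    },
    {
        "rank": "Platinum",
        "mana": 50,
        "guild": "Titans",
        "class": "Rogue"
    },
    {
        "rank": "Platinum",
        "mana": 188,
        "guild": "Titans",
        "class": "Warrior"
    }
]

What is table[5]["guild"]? "Titans"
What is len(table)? 6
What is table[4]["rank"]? "Platinum"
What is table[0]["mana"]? 170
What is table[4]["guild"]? "Titans"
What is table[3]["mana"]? 23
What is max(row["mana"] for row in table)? 188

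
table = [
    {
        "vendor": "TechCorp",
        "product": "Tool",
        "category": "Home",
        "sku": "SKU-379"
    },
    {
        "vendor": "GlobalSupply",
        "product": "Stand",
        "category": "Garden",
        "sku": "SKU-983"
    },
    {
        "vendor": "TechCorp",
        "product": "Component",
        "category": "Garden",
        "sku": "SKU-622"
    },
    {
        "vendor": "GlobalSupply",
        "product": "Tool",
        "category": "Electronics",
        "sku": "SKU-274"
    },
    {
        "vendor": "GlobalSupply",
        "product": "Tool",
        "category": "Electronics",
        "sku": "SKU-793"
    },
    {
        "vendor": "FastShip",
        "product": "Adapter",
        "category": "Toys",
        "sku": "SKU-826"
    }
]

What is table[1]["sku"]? "SKU-983"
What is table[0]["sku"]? "SKU-379"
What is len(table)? 6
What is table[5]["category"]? "Toys"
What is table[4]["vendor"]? "GlobalSupply"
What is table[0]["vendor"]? "TechCorp"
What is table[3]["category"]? "Electronics"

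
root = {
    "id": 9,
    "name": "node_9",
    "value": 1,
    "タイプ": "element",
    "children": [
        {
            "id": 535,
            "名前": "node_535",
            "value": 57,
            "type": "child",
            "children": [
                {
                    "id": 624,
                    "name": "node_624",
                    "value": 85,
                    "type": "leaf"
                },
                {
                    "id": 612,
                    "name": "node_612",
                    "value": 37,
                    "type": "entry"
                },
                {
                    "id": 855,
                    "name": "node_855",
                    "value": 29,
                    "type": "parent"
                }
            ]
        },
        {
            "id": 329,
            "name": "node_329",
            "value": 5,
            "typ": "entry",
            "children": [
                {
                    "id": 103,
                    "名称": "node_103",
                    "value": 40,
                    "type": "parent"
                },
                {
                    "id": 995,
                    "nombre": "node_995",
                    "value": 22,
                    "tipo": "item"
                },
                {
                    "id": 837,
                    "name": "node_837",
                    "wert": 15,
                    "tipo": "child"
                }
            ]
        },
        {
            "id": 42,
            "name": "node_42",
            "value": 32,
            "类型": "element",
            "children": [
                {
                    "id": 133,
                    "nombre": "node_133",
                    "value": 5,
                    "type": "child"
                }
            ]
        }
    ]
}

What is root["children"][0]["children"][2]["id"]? 855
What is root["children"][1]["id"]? 329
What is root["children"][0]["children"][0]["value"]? 85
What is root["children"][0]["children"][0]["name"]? "node_624"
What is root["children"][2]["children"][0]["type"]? "child"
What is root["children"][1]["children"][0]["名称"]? "node_103"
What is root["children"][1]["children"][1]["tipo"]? "item"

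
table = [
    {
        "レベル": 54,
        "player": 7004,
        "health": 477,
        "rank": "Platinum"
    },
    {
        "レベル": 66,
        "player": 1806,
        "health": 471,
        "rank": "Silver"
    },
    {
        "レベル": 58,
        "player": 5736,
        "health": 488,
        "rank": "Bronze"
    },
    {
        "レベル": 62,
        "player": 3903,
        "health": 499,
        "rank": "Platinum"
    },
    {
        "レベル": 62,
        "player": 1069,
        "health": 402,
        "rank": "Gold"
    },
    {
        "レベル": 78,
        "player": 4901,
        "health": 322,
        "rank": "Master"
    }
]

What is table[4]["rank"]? "Gold"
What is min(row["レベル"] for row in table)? 54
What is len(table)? 6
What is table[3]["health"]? 499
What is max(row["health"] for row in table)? 499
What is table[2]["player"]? 5736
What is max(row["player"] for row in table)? 7004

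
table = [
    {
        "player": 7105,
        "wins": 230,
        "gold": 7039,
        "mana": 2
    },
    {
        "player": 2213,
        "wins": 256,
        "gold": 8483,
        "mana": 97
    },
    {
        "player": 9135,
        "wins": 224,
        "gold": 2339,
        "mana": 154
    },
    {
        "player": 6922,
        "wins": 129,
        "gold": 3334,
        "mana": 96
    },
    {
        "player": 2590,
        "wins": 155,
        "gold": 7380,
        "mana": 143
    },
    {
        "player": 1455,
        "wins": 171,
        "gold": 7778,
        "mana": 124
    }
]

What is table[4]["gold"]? 7380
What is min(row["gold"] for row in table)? 2339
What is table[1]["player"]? 2213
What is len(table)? 6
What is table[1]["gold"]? 8483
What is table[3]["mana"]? 96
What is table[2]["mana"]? 154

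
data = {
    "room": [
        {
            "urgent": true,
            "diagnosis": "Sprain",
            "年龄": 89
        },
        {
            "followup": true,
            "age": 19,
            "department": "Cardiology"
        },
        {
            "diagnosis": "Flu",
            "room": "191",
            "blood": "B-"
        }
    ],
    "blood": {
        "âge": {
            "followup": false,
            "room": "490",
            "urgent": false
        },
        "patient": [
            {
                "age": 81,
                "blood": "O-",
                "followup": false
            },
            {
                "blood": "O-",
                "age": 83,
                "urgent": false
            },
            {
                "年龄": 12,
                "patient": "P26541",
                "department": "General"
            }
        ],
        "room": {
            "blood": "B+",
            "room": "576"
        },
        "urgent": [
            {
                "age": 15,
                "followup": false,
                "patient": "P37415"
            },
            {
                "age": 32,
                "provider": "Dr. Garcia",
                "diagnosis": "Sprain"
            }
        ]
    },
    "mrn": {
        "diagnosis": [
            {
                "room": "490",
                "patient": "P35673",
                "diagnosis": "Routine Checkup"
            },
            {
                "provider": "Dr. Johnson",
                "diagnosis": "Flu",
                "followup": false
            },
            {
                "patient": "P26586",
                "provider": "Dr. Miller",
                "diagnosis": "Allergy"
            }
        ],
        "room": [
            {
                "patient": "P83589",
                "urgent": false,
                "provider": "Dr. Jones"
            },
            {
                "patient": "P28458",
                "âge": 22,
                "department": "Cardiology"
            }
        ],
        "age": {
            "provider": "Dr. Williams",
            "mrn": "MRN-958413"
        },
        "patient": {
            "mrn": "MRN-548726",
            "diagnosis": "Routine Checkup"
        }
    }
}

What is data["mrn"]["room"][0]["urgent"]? False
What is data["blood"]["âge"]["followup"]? False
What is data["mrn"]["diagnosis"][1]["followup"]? False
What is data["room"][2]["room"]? "191"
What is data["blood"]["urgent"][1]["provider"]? "Dr. Garcia"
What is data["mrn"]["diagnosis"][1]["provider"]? "Dr. Johnson"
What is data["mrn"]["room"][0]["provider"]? "Dr. Jones"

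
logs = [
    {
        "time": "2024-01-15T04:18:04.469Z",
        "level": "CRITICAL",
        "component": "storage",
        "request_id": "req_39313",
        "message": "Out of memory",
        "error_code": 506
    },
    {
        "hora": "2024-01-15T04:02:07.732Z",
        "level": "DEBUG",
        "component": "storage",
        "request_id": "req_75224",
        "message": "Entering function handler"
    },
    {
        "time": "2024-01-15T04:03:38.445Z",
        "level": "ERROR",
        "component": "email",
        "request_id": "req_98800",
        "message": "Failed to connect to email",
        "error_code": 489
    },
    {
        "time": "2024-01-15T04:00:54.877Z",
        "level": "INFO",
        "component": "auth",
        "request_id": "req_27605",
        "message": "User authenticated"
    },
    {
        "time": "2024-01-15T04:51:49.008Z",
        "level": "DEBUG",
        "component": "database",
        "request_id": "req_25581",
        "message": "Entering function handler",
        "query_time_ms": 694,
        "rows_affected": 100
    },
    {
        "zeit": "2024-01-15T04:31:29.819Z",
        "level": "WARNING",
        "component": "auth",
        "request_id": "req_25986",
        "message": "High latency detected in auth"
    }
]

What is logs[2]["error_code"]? 489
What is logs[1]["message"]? "Entering function handler"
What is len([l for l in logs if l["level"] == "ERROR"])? 1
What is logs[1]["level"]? "DEBUG"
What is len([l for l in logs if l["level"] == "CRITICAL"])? 1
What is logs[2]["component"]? "email"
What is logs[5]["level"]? "WARNING"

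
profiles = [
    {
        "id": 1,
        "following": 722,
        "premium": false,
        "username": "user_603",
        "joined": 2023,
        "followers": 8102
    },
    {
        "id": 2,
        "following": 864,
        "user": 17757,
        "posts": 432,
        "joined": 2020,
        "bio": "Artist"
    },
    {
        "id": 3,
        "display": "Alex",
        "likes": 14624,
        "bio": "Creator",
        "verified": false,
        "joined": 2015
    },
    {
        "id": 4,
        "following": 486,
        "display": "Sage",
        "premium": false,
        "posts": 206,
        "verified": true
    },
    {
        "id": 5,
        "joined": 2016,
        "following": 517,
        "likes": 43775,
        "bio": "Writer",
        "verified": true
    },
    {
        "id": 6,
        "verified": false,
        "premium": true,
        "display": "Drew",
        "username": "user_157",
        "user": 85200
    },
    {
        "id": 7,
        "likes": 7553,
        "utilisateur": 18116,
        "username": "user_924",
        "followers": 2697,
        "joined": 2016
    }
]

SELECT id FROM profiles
[1, 2, 3, 4, 5, 6, 7]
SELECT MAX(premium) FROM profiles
True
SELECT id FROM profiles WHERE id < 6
[1, 2, 3, 4, 5]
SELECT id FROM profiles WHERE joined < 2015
[]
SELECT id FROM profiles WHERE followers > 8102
[]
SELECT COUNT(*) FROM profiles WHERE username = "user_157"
1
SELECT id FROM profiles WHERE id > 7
[]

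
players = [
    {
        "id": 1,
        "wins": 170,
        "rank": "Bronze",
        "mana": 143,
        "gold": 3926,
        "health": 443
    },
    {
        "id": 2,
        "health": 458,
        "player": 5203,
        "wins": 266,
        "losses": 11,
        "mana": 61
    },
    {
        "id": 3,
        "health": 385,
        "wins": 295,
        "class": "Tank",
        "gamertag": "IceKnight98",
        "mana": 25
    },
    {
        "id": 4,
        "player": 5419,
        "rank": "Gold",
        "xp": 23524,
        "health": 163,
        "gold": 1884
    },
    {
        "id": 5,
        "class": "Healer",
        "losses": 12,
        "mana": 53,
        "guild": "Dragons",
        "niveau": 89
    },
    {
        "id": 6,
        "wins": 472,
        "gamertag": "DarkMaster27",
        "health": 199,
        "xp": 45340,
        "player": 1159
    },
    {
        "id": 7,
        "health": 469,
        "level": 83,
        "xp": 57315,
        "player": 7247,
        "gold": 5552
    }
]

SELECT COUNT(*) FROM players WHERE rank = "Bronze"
1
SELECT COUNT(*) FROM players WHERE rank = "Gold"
1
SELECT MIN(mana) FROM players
25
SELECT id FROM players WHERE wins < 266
[1]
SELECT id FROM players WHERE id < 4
[1, 2, 3]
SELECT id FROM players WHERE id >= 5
[5, 6, 7]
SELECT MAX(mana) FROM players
143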